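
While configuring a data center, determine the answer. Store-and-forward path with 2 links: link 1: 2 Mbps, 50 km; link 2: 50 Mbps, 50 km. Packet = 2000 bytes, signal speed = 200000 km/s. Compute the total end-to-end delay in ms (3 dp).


Packet = 2000 bytes = 16000 bits. Store-and-forward: sum (t_trans + t_prop) per link.
Link 1: t_trans = 16000/(2*10^6) s = 8.0000 ms; t_prop = 50/200000 s = 0.2500 ms; subtotal = 8.2500 ms
Link 2: t_trans = 16000/(50*10^6) s = 0.3200 ms; t_prop = 50/200000 s = 0.2500 ms; subtotal = 0.5700 ms
End-to-end = 8.2500 + 0.5700 = 8.8200 ms -> 8.820 ms (3 dp)

8.820


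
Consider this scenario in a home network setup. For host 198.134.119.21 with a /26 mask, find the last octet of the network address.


Given: IP = 198.134.119.21, prefix = /26
Subnet mask = 255.255.255.192
Last octet of IP: 21
Last octet of mask: 192
Network last octet = 21 AND 192 = 0

0


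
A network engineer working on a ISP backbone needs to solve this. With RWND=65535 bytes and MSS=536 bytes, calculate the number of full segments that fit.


Given: RWND = 65535 bytes, MSS = 536 bytes
Full segments = floor(RWND / MSS)
Full segments = floor(65535 / 536)
Full segments = floor(122.2668) = 122

122


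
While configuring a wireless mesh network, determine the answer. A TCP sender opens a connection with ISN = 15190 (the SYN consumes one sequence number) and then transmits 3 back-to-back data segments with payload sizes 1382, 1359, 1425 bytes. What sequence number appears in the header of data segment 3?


The SYN occupies sequence number ISN = 15190, so the first data byte is ISN + 1 = 15191.
SEQ of data segment i = (ISN + 1) + sum of payload sizes of segments 1..i-1.
Segment 1: SEQ = 15191, payload = 1382 bytes
Segment 2: SEQ = 16573, payload = 1359 bytes
Segment 3: SEQ = 17932, payload = 1425 bytes
SEQ of segment 3 = 15191 + 1382 + 1359 = 17932

17932


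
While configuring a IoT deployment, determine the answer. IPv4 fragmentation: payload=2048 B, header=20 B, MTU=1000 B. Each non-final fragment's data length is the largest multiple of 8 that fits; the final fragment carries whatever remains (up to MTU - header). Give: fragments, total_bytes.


Max data per non-final fragment = floor((MTU - header)/8)*8 = floor((1000 - 20)/8)*8 = floor(980/8)*8 = 976 B
Final fragment needs no 8-byte alignment: it can carry up to MTU - header = 980 B
Non-final fragments needed = ceil((payload - 980) / 976) = ceil(1068/976) = ceil(1.0943) = 2
Number of fragments = 2 + 1 = 3
Fragment sizes (data): 2 * 976 B + 96 B (last, 96 <= 980 OK)
Total bytes sent = payload + n_frags * header = 2048 + 3*20 = 2048 + 60 = 2108 B

3, 2108


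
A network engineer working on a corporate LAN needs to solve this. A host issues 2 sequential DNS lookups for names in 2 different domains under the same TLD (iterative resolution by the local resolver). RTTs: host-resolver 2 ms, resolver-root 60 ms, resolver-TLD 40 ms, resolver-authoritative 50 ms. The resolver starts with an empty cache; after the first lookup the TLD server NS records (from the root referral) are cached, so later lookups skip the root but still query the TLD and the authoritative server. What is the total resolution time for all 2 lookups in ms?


Lookup 1 (cold cache): local + root + TLD + auth = 2 + 60 + 40 + 50 = 152 ms
Lookups 2..2 (TLD NS cached -> skip root; new domain -> still ask TLD and auth): local + TLD + auth = 2 + 40 + 50 = 92 ms each
Remaining 1 lookups: 1 * 92 = 92 ms
Total = 152 + 92 = 244 ms

244


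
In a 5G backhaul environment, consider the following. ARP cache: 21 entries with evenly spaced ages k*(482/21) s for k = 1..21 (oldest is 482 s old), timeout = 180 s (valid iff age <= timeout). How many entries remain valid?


Ages are k * 482/21 s for k = 1..21 (spacing = 22.9524 s).
Entry k is valid iff k * 482/21 <= 180 iff k <= 21 * 180 / 482 = 7.8423
n_valid = floor(7.8423) = 7
(n_stale = 21 - 7 = 14)

7


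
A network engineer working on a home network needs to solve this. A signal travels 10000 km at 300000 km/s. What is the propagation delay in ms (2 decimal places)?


Given: distance = 10000 km, speed = 300000 km/s
Delay = distance / speed = 10000 / 300000 seconds
Delay in ms = 10000 * 1000 / 300000
Delay = 33.3333 ms
Rounded to 2 dp = 33.33 ms

33.33


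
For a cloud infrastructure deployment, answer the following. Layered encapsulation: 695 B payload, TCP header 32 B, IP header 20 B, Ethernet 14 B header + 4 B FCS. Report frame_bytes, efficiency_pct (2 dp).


TCP segment = 695 + 32 = 727 B
IP packet = 727 + 20 = 747 B
Ethernet frame = 747 + 14 + 4 = 765 B
Efficiency = app / frame = 695 / 765 = 0.908497 = 90.8497% -> 90.85% (2 dp)

765, 90.85


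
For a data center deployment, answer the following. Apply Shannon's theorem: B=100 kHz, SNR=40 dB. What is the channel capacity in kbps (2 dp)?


Given: B = 100 kHz, SNR = 40 dB
SNR linear = 10^(40/10) = 10000
1 + SNR = 10001
log2(10001) = 13.2878566418
C = 100 * 1000 * 13.2878566418 = 1328785.6642 bps
C = 1328.785664 kbps -> 1328.79 kbps (2 dp)

1328.79


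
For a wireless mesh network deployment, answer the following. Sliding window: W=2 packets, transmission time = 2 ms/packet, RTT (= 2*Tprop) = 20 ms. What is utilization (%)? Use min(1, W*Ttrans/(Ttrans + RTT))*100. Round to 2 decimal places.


Given: W = 2, Ttrans = 2 ms, RTT = 20 ms (= 2 * Tprop, Tprop = 10 ms)
Cycle time = Ttrans + RTT = 2 + 20 = 22 ms (first packet sent until its ACK returns)
W * Ttrans = 2 * 2 = 4 ms of sending per cycle
W * Ttrans / (Ttrans + RTT) = 4 / 22 = 0.181818
U = min(1, 0.181818) = 0.181818
U% = 18.18%

18.18


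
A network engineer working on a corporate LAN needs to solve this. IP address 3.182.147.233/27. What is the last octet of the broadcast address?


Given: IP = 3.182.147.233, prefix = /27
Host bits = 32 - 27 = 5
Network last octet = 233 AND mask = 224
Host part size = 2^5 - 1 = 31
Broadcast last octet = 224 OR 31 = 255

255


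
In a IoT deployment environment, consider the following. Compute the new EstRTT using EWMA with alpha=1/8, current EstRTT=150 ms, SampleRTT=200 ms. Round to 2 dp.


Given: EstRTT = 150 ms, SampleRTT = 200 ms, alpha = 1/8
New EstRTT = (1 - alpha) * EstRTT + alpha * SampleRTT
(7/8) * 150 = 131.25
(1/8) * 200 = 25
New EstRTT = 131.25 + 25 = 156.25 ms -> 156.25 ms (2 dp)

156.25


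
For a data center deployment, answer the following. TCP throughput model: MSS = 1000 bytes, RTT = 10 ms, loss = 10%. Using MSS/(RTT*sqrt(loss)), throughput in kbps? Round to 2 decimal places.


Given: MSS = 1000 bytes, RTT = 10 ms, loss = 10%
RTT in seconds = 10 / 1000 = 0.01
Loss rate = 10% = 0.1
sqrt(loss) = sqrt(0.1) = 0.316227766017
Throughput (bytes/s) = 1000 / (0.01 * 0.316227766017) = 316227.7660
Throughput (kbps) = 316227.7660 * 8 / 1000 = 2529.822128 -> 2529.82 kbps (2 dp)

2529.82


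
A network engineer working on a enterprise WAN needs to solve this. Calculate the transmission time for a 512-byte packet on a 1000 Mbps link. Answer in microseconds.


Given: packet = 512 bytes, bandwidth = 1000 Mbps
Packet in bits = 512 * 8 = 4096 bits
Bandwidth = 1000 * 10^6 = 1000000000 bps
Time = 4096 / 1000000000 seconds
Time in us = 4096 * 10^6 / 1000000000 = 4.096

4.096


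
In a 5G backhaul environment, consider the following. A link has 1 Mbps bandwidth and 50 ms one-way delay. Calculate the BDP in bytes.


Given: bandwidth = 1 Mbps, delay = 50 ms
BDP in bits = 1 * 10^6 * 50 / 1000
BDP in bits = 50000
BDP in bytes = 50000 / 8 = 6250

6250


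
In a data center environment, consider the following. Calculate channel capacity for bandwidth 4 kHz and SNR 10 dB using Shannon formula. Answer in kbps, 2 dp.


Given: B = 4 kHz, SNR = 10 dB
SNR linear = 10^(10/10) = 10
1 + SNR = 11
log2(11) = 3.4594316186
C = 4 * 1000 * 3.4594316186 = 13837.7265 bps
C = 13.837726 kbps -> 13.84 kbps (2 dp)

13.84


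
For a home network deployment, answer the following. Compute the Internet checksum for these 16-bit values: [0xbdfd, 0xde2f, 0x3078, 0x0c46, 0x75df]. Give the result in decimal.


Given words: [0xbdfd, 0xde2f, 0x3078, 0x0c46, 0x75df]
Step 1: Sum all words
Raw sum = 48637 + 56879 + 12408 + 3142 + 30175 = 151241
Step 2: Fold carry: (20169 + 2) = 20171
One's complement = ~20171 & 0xFFFF = 45364

45364


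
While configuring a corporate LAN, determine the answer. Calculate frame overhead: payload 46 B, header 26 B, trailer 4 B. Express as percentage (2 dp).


Given: payload = 46 B, header = 26 B, trailer = 4 B
Overhead bytes = header + trailer = 26 + 4 = 30
Total frame = payload + overhead = 46 + 30 = 76
Overhead % = 30 / 76 * 100 = 39.4737% -> 39.47% (2 dp)

39.47


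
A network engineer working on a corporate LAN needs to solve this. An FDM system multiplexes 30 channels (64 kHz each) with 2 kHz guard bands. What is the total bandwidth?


Given: 30 channels, 64 kHz each, guard = 2 kHz
Channel bandwidth = 30 * 64 = 1920 kHz
Guard bands = 29 gaps * 2 kHz = 58 kHz
Total = 1920 + 58 = 1978 kHz

1978


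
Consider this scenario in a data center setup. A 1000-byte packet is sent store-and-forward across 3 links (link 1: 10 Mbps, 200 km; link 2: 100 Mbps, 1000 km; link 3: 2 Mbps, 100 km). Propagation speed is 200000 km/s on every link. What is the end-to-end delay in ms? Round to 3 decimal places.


Packet = 1000 bytes = 8000 bits. Store-and-forward: sum (t_trans + t_prop) per link.
Link 1: t_trans = 8000/(10*10^6) s = 0.8000 ms; t_prop = 200/200000 s = 1.0000 ms; subtotal = 1.8000 ms
Link 2: t_trans = 8000/(100*10^6) s = 0.0800 ms; t_prop = 1000/200000 s = 5.0000 ms; subtotal = 5.0800 ms
Link 3: t_trans = 8000/(2*10^6) s = 4.0000 ms; t_prop = 100/200000 s = 0.5000 ms; subtotal = 4.5000 ms
End-to-end = 1.8000 + 5.0800 + 4.5000 = 11.3800 ms -> 11.380 ms (3 dp)

11.380


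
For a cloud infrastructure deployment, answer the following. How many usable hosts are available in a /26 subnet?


Given: subnet mask /26
Host bits = 32 - 26 = 6
Total addresses = 2^6 = 64
Usable hosts = 64 - 2 (network + broadcast) = 62

62


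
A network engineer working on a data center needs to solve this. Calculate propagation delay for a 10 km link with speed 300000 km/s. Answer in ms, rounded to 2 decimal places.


Given: distance = 10 km, speed = 300000 km/s
Delay = distance / speed = 10 / 300000 seconds
Delay in ms = 10 * 1000 / 300000
Delay = 0.0333 ms
Rounded to 2 dp = 0.03 ms

0.03


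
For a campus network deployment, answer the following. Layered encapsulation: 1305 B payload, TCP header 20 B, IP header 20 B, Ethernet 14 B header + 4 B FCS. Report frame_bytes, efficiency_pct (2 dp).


TCP segment = 1305 + 20 = 1325 B
IP packet = 1325 + 20 = 1345 B
Ethernet frame = 1345 + 14 + 4 = 1363 B
Efficiency = app / frame = 1305 / 1363 = 0.957447 = 95.7447% -> 95.74% (2 dp)

1363, 95.74


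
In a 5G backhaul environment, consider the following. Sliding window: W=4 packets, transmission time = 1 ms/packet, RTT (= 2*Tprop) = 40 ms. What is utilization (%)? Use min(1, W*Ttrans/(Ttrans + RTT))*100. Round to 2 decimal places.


Given: W = 4, Ttrans = 1 ms, RTT = 40 ms (= 2 * Tprop, Tprop = 20 ms)
Cycle time = Ttrans + RTT = 1 + 40 = 41 ms (first packet sent until its ACK returns)
W * Ttrans = 4 * 1 = 4 ms of sending per cycle
W * Ttrans / (Ttrans + RTT) = 4 / 41 = 0.097561
U = min(1, 0.097561) = 0.097561
U% = 9.76%

9.76


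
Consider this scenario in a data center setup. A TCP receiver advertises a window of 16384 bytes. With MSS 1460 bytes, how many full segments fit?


Given: RWND = 16384 bytes, MSS = 1460 bytes
Full segments = floor(RWND / MSS)
Full segments = floor(16384 / 1460)
Full segments = floor(11.2219) = 11

11


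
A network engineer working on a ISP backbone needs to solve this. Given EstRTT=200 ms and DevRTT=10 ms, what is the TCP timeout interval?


Given: EstRTT = 200 ms, DevRTT = 10 ms
Timeout = EstRTT + 4 * DevRTT
4 * DevRTT = 4 * 10 = 40
Timeout = 200 + 40 = 240 ms

240


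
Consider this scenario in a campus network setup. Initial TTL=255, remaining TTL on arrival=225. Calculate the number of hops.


Given: initial TTL = 255, received TTL = 225
Hops = initial TTL - received TTL
Hops = 255 - 225 = 30

30


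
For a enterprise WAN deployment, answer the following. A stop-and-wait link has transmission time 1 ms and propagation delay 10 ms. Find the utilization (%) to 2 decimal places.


Given: Ttrans = 1 ms, Tprop = 10 ms
RTT = 2 * Tprop = 2 * 10 = 20 ms
U = Ttrans / (Ttrans + RTT)
U = 1 / (1 + 20)
U = 1 / 21 = 0.047619
U% = 4.76%

4.76


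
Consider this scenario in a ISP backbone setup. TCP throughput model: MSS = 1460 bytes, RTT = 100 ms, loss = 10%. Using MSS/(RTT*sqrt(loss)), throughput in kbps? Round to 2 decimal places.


Given: MSS = 1460 bytes, RTT = 100 ms, loss = 10%
RTT in seconds = 100 / 1000 = 0.1
Loss rate = 10% = 0.1
sqrt(loss) = sqrt(0.1) = 0.316227766017
Throughput (bytes/s) = 1460 / (0.1 * 0.316227766017) = 46169.2538
Throughput (kbps) = 46169.2538 * 8 / 1000 = 369.354031 -> 369.35 kbps (2 dp)

369.35


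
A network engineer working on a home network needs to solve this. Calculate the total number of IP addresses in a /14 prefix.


Given: CIDR prefix /14
Host bits = 32 - 14 = 18
Total addresses = 2^18 = 262144

262144


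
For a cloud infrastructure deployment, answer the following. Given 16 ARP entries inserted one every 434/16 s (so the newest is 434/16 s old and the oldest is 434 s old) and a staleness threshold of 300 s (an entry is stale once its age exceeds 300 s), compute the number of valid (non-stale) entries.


Ages are k * 434/16 s for k = 1..16 (spacing = 27.1250 s).
Entry k is valid iff k * 434/16 <= 300 iff k <= 16 * 300 / 434 = 11.0599
n_valid = floor(11.0599) = 11
(n_stale = 16 - 11 = 5)

11


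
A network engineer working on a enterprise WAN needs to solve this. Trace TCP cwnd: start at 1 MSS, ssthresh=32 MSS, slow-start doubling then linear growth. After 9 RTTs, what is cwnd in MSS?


RTT 0: cwnd = 1 MSS (initial)
RTT 1: cwnd = 2 MSS (slow start, doubled)
RTT 2: cwnd = 4 MSS (slow start, doubled)
RTT 3: cwnd = 8 MSS (slow start, doubled)
RTT 4: cwnd = 16 MSS (slow start, doubled)
RTT 5: cwnd = 32 MSS (slow start, doubled)
RTT 6: cwnd = 33 MSS (congestion avoidance, +1)
RTT 7: cwnd = 34 MSS (congestion avoidance, +1)
RTT 8: cwnd = 35 MSS (congestion avoidance, +1)
RTT 9: cwnd = 36 MSS (congestion avoidance, +1)

36


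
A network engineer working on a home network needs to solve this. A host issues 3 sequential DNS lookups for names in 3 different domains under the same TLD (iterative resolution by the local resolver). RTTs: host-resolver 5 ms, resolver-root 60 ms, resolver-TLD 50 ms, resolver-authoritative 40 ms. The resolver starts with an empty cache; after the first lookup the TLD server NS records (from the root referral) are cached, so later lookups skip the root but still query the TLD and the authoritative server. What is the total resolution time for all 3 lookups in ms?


Lookup 1 (cold cache): local + root + TLD + auth = 5 + 60 + 50 + 40 = 155 ms
Lookups 2..3 (TLD NS cached -> skip root; new domain -> still ask TLD and auth): local + TLD + auth = 5 + 50 + 40 = 95 ms each
Remaining 2 lookups: 2 * 95 = 190 ms
Total = 155 + 190 = 345 ms

345


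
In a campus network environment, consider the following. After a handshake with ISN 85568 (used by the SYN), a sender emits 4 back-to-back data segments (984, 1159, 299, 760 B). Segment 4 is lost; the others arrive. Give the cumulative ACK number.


SYN uses sequence number 85568; first data byte = ISN + 1 = 85569.
Segment 1: SEQ = 85569, len = 984 B, covers [85569, 86552]
Segment 2: SEQ = 86553, len = 1159 B, covers [86553, 87711]
Segment 3: SEQ = 87712, len = 299 B, covers [87712, 88010]
Segment 4: SEQ = 88011, len = 760 B, covers [88011, 88770] [LOST]
In-order data received: bytes [85569, 88010] (segments 1..3).
Segment 4 missing -> gap begins at byte 88011.
Cumulative ACK = next expected in-order byte = 85569 + 984 + 1159 + 299 = 88011

88011


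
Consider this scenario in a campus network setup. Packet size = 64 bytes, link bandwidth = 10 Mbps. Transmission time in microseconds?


Given: packet = 64 bytes, bandwidth = 10 Mbps
Packet in bits = 64 * 8 = 512 bits
Bandwidth = 10 * 10^6 = 10000000 bps
Time = 512 / 10000000 seconds
Time in us = 512 * 10^6 / 10000000 = 51.2

51.2


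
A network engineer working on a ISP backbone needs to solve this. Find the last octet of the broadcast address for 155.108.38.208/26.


Given: IP = 155.108.38.208, prefix = /26
Host bits = 32 - 26 = 6
Network last octet = 208 AND mask = 192
Host part size = 2^6 - 1 = 63
Broadcast last octet = 192 OR 63 = 255

255


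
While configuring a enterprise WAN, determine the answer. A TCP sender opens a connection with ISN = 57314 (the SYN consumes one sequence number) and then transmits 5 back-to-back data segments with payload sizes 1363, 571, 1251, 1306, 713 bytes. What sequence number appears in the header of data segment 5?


The SYN occupies sequence number ISN = 57314, so the first data byte is ISN + 1 = 57315.
SEQ of data segment i = (ISN + 1) + sum of payload sizes of segments 1..i-1.
Segment 1: SEQ = 57315, payload = 1363 bytes
Segment 2: SEQ = 58678, payload = 571 bytes
Segment 3: SEQ = 59249, payload = 1251 bytes
Segment 4: SEQ = 60500, payload = 1306 bytes
Segment 5: SEQ = 61806, payload = 713 bytes
SEQ of segment 5 = 57315 + 1363 + 571 + 1251 + 1306 = 61806

61806


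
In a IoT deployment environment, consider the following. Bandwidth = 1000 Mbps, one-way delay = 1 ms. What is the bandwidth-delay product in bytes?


Given: bandwidth = 1000 Mbps, delay = 1 ms
BDP in bits = 1000 * 10^6 * 1 / 1000
BDP in bits = 1000000
BDP in bytes = 1000000 / 8 = 125000

125000


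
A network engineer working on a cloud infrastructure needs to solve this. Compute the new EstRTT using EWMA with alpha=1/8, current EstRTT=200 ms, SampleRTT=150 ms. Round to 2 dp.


Given: EstRTT = 200 ms, SampleRTT = 150 ms, alpha = 1/8
New EstRTT = (1 - alpha) * EstRTT + alpha * SampleRTT
(7/8) * 200 = 175
(1/8) * 150 = 18.75
New EstRTT = 175 + 18.75 = 193.75 ms -> 193.75 ms (2 dp)

193.75


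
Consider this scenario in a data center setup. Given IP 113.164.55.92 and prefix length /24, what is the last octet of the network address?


Given: IP = 113.164.55.92, prefix = /24
Subnet mask = 255.255.255.0
Last octet of IP: 92
Last octet of mask: 0
Network last octet = 92 AND 0 = 0

0


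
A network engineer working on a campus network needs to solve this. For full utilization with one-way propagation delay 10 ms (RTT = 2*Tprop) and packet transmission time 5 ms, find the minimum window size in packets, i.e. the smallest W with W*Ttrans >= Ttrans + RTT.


Given: Ttrans = 5 ms, RTT = 20 ms (= 2 * Tprop, Tprop = 10 ms)
Time until first ACK returns = Ttrans + RTT = 5 + 20 = 25 ms
Need W * Ttrans >= Ttrans + RTT  ->  W >= (Ttrans + RTT) / Ttrans
(Ttrans + RTT) / Ttrans = 25 / 5 = 5
W_min = ceil(5) = 5

5


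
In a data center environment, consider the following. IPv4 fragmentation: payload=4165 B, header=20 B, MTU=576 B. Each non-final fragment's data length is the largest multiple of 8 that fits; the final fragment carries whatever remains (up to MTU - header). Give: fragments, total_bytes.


Max data per non-final fragment = floor((MTU - header)/8)*8 = floor((576 - 20)/8)*8 = floor(556/8)*8 = 552 B
Final fragment needs no 8-byte alignment: it can carry up to MTU - header = 556 B
Non-final fragments needed = ceil((payload - 556) / 552) = ceil(3609/552) = ceil(6.5380) = 7
Number of fragments = 7 + 1 = 8
Fragment sizes (data): 7 * 552 B + 301 B (last, 301 <= 556 OK)
Total bytes sent = payload + n_frags * header = 4165 + 8*20 = 4165 + 160 = 4325 B

8, 4325


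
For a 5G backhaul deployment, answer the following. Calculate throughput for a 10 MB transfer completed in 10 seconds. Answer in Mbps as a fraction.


Given: file = 10 MB, time = 10 s
File in Mb = 10 * 8 = 80 Mb
Throughput = 80 / 10 Mbps
Throughput = 8 Mbps

8


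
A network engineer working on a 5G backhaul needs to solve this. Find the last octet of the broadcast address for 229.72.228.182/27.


Given: IP = 229.72.228.182, prefix = /27
Host bits = 32 - 27 = 5
Network last octet = 182 AND mask = 160
Host part size = 2^5 - 1 = 31
Broadcast last octet = 160 OR 31 = 191

191


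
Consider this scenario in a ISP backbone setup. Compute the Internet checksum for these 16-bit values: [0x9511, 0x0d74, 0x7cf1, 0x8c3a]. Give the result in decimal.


Given words: [0x9511, 0x0d74, 0x7cf1, 0x8c3a]
Step 1: Sum all words
Raw sum = 38161 + 3444 + 31985 + 35898 = 109488
Step 2: Fold carry: (43952 + 1) = 43953
One's complement = ~43953 & 0xFFFF = 21582

21582


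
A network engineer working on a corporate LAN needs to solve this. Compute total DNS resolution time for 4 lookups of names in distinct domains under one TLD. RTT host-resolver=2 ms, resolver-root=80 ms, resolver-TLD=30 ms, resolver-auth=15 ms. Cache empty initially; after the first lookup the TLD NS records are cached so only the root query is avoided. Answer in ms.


Lookup 1 (cold cache): local + root + TLD + auth = 2 + 80 + 30 + 15 = 127 ms
Lookups 2..4 (TLD NS cached -> skip root; new domain -> still ask TLD and auth): local + TLD + auth = 2 + 30 + 15 = 47 ms each
Remaining 3 lookups: 3 * 47 = 141 ms
Total = 127 + 141 = 268 ms

268


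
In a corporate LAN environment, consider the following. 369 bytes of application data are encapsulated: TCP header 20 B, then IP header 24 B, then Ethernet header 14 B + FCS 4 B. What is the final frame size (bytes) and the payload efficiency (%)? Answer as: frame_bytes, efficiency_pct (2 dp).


TCP segment = 369 + 20 = 389 B
IP packet = 389 + 24 = 413 B
Ethernet frame = 413 + 14 + 4 = 431 B
Efficiency = app / frame = 369 / 431 = 0.856148 = 85.6148% -> 85.61% (2 dp)

431, 85.61


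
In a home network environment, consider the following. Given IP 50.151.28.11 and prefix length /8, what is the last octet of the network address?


Given: IP = 50.151.28.11, prefix = /8
Subnet mask = 255.0.0.0
Last octet of IP: 11
Last octet of mask: 0
Network last octet = 11 AND 0 = 0

0


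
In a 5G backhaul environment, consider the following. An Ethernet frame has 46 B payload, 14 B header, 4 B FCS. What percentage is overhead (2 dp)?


Given: payload = 46 B, header = 14 B, trailer = 4 B
Overhead bytes = header + trailer = 14 + 4 = 18
Total frame = payload + overhead = 46 + 18 = 64
Overhead % = 18 / 64 * 100 = 28.1250% -> 28.13% (2 dp)

28.13


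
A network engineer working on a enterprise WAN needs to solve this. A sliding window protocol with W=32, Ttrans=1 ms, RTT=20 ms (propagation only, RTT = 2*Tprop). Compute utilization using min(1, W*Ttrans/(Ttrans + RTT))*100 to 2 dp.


Given: W = 32, Ttrans = 1 ms, RTT = 20 ms (= 2 * Tprop, Tprop = 10 ms)
Cycle time = Ttrans + RTT = 1 + 20 = 21 ms (first packet sent until its ACK returns)
W * Ttrans = 32 * 1 = 32 ms of sending per cycle
W * Ttrans / (Ttrans + RTT) = 32 / 21 = 1.523810
U = min(1, 1.523810) = 1.000000
U% = 100.00%

100.00


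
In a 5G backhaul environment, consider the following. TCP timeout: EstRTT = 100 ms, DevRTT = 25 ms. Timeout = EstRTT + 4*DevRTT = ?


Given: EstRTT = 100 ms, DevRTT = 25 ms
Timeout = EstRTT + 4 * DevRTT
4 * DevRTT = 4 * 25 = 100
Timeout = 100 + 100 = 200 ms

200


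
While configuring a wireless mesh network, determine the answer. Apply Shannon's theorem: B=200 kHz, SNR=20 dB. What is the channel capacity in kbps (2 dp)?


Given: B = 200 kHz, SNR = 20 dB
SNR linear = 10^(20/10) = 100
1 + SNR = 101
log2(101) = 6.6582114828
C = 200 * 1000 * 6.6582114828 = 1331642.2966 bps
C = 1331.642297 kbps -> 1331.64 kbps (2 dp)

1331.64


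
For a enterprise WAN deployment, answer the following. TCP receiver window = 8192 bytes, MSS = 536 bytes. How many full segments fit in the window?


Given: RWND = 8192 bytes, MSS = 536 bytes
Full segments = floor(RWND / MSS)
Full segments = floor(8192 / 536)
Full segments = floor(15.2836) = 15

15


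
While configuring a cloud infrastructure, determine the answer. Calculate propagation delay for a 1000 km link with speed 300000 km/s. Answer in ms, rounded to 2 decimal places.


Given: distance = 1000 km, speed = 300000 km/s
Delay = distance / speed = 1000 / 300000 seconds
Delay in ms = 1000 * 1000 / 300000
Delay = 3.3333 ms
Rounded to 2 dp = 3.33 ms

3.33


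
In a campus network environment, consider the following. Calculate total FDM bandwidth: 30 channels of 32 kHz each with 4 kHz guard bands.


Given: 30 channels, 32 kHz each, guard = 4 kHz
Channel bandwidth = 30 * 32 = 960 kHz
Guard bands = 29 gaps * 4 kHz = 116 kHz
Total = 960 + 116 = 1076 kHz

1076


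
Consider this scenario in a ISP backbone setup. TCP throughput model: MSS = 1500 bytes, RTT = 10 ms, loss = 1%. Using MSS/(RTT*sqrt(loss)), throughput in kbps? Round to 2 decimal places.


Given: MSS = 1500 bytes, RTT = 10 ms, loss = 1%
RTT in seconds = 10 / 1000 = 0.01
Loss rate = 1% = 0.01
sqrt(loss) = sqrt(0.01) = 0.1
Throughput (bytes/s) = 1500 / (0.01 * 0.1) = 1500000.0000
Throughput (kbps) = 1500000.0000 * 8 / 1000 = 12000.000000 -> 12000.00 kbps (2 dp)

12000.00


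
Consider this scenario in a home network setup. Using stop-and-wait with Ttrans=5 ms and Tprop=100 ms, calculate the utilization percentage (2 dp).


Given: Ttrans = 5 ms, Tprop = 100 ms
RTT = 2 * Tprop = 2 * 100 = 200 ms
U = Ttrans / (Ttrans + RTT)
U = 5 / (5 + 200)
U = 5 / 205 = 0.02439
U% = 2.44%

2.44


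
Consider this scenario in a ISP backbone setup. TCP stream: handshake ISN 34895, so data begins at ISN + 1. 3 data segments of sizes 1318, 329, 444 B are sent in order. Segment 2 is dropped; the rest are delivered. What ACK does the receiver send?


SYN uses sequence number 34895; first data byte = ISN + 1 = 34896.
Segment 1: SEQ = 34896, len = 1318 B, covers [34896, 36213]
Segment 2: SEQ = 36214, len = 329 B, covers [36214, 36542] [LOST]
Segment 3: SEQ = 36543, len = 444 B, covers [36543, 36986]
In-order data received: bytes [34896, 36213] (segments 1..1).
Segment 2 missing -> gap begins at byte 36214; later segments buffered out of order.
Cumulative ACK = next expected in-order byte = 34896 + 1318 = 36214

36214


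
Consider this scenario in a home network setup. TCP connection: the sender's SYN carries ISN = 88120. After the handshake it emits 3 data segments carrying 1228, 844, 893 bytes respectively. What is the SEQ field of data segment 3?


The SYN occupies sequence number ISN = 88120, so the first data byte is ISN + 1 = 88121.
SEQ of data segment i = (ISN + 1) + sum of payload sizes of segments 1..i-1.
Segment 1: SEQ = 88121, payload = 1228 bytes
Segment 2: SEQ = 89349, payload = 844 bytes
Segment 3: SEQ = 90193, payload = 893 bytes
SEQ of segment 3 = 88121 + 1228 + 844 = 90193

90193


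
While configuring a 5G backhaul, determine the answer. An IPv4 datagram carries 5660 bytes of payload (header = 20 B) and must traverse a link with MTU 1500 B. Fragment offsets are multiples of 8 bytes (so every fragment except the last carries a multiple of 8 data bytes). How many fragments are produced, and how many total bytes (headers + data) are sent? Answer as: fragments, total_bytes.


Max data per non-final fragment = floor((MTU - header)/8)*8 = floor((1500 - 20)/8)*8 = floor(1480/8)*8 = 1480 B
Final fragment needs no 8-byte alignment: it can carry up to MTU - header = 1480 B
Non-final fragments needed = ceil((payload - 1480) / 1480) = ceil(4180/1480) = ceil(2.8243) = 3
Number of fragments = 3 + 1 = 4
Fragment sizes (data): 3 * 1480 B + 1220 B (last, 1220 <= 1480 OK)
Total bytes sent = payload + n_frags * header = 5660 + 4*20 = 5660 + 80 = 5740 B

4, 5740


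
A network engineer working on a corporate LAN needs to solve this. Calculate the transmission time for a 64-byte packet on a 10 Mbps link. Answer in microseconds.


Given: packet = 64 bytes, bandwidth = 10 Mbps
Packet in bits = 64 * 8 = 512 bits
Bandwidth = 10 * 10^6 = 10000000 bps
Time = 512 / 10000000 seconds
Time in us = 512 * 10^6 / 10000000 = 51.2

51.2


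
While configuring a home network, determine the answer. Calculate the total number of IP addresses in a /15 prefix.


Given: CIDR prefix /15
Host bits = 32 - 15 = 17
Total addresses = 2^17 = 131072

131072


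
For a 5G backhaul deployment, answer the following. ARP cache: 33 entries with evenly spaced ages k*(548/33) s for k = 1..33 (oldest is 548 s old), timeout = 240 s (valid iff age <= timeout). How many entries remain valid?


Ages are k * 548/33 s for k = 1..33 (spacing = 16.6061 s).
Entry k is valid iff k * 548/33 <= 240 iff k <= 33 * 240 / 548 = 14.4526
n_valid = floor(14.4526) = 14
(n_stale = 33 - 14 = 19)

14


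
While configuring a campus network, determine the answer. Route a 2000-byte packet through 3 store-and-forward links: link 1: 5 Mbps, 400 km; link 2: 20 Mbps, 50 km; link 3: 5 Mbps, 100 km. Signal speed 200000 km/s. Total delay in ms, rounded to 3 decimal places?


Packet = 2000 bytes = 16000 bits. Store-and-forward: sum (t_trans + t_prop) per link.
Link 1: t_trans = 16000/(5*10^6) s = 3.2000 ms; t_prop = 400/200000 s = 2.0000 ms; subtotal = 5.2000 ms
Link 2: t_trans = 16000/(20*10^6) s = 0.8000 ms; t_prop = 50/200000 s = 0.2500 ms; subtotal = 1.0500 ms
Link 3: t_trans = 16000/(5*10^6) s = 3.2000 ms; t_prop = 100/200000 s = 0.5000 ms; subtotal = 3.7000 ms
End-to-end = 5.2000 + 1.0500 + 3.7000 = 9.9500 ms -> 9.950 ms (3 dp)

9.950


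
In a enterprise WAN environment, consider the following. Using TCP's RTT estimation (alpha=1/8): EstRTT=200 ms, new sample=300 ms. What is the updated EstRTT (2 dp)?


Given: EstRTT = 200 ms, SampleRTT = 300 ms, alpha = 1/8
New EstRTT = (1 - alpha) * EstRTT + alpha * SampleRTT
(7/8) * 200 = 175
(1/8) * 300 = 37.5
New EstRTT = 175 + 37.5 = 212.5 ms -> 212.50 ms (2 dp)

212.50


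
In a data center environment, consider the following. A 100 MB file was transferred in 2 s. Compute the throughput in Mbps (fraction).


Given: file = 100 MB, time = 2 s
File in Mb = 100 * 8 = 800 Mb
Throughput = 800 / 2 Mbps
Throughput = 400 Mbps

400


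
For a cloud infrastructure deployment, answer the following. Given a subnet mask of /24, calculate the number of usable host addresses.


Given: subnet mask /24
Host bits = 32 - 24 = 8
Total addresses = 2^8 = 256
Usable hosts = 256 - 2 (network + broadcast) = 254

254


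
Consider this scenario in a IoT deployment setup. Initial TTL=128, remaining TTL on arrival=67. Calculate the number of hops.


Given: initial TTL = 128, received TTL = 67
Hops = initial TTL - received TTL
Hops = 128 - 67 = 61

61


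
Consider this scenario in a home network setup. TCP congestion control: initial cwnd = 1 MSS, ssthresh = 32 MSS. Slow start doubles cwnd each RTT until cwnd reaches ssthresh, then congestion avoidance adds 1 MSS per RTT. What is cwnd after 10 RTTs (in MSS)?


RTT 0: cwnd = 1 MSS (initial)
RTT 1: cwnd = 2 MSS (slow start, doubled)
RTT 2: cwnd = 4 MSS (slow start, doubled)
RTT 3: cwnd = 8 MSS (slow start, doubled)
RTT 4: cwnd = 16 MSS (slow start, doubled)
RTT 5: cwnd = 32 MSS (slow start, doubled)
RTT 6: cwnd = 33 MSS (congestion avoidance, +1)
RTT 7: cwnd = 34 MSS (congestion avoidance, +1)
RTT 8: cwnd = 35 MSS (congestion avoidance, +1)
RTT 9: cwnd = 36 MSS (congestion avoidance, +1)
RTT 10: cwnd = 37 MSS (congestion avoidance, +1)

37


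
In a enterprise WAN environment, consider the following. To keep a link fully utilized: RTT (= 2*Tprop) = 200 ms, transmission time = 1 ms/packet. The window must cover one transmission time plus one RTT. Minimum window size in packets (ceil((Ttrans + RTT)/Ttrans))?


Given: Ttrans = 1 ms, RTT = 200 ms (= 2 * Tprop, Tprop = 100 ms)
Time until first ACK returns = Ttrans + RTT = 1 + 200 = 201 ms
Need W * Ttrans >= Ttrans + RTT  ->  W >= (Ttrans + RTT) / Ttrans
(Ttrans + RTT) / Ttrans = 201 / 1 = 201
W_min = ceil(201) = 201

201


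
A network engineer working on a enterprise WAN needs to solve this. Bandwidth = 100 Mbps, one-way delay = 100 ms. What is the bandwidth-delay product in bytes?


Given: bandwidth = 100 Mbps, delay = 100 ms
BDP in bits = 100 * 10^6 * 100 / 1000
BDP in bits = 10000000
BDP in bytes = 10000000 / 8 = 1250000

1250000


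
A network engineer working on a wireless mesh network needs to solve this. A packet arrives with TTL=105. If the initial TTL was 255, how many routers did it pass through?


Given: initial TTL = 255, received TTL = 105
Hops = initial TTL - received TTL
Hops = 255 - 105 = 150

150


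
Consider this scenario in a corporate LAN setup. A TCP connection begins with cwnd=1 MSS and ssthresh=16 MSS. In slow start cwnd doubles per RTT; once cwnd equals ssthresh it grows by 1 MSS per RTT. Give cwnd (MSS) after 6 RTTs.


RTT 0: cwnd = 1 MSS (initial)
RTT 1: cwnd = 2 MSS (slow start, doubled)
RTT 2: cwnd = 4 MSS (slow start, doubled)
RTT 3: cwnd = 8 MSS (slow start, doubled)
RTT 4: cwnd = 16 MSS (slow start, doubled)
RTT 5: cwnd = 17 MSS (congestion avoidance, +1)
RTT 6: cwnd = 18 MSS (congestion avoidance, +1)

18


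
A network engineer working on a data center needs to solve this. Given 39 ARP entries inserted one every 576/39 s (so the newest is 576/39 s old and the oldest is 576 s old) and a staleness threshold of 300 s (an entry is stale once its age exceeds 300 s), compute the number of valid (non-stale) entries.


Ages are k * 576/39 s for k = 1..39 (spacing = 14.7692 s).
Entry k is valid iff k * 576/39 <= 300 iff k <= 39 * 300 / 576 = 20.3125
n_valid = floor(20.3125) = 20
(n_stale = 39 - 20 = 19)

20


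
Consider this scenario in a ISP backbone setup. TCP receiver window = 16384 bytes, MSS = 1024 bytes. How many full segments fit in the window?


Given: RWND = 16384 bytes, MSS = 1024 bytes
Full segments = floor(RWND / MSS)
Full segments = floor(16384 / 1024)
Full segments = floor(16.0) = 16

16


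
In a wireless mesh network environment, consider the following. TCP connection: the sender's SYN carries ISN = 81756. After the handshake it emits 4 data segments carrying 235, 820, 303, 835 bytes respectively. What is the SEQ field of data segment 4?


The SYN occupies sequence number ISN = 81756, so the first data byte is ISN + 1 = 81757.
SEQ of data segment i = (ISN + 1) + sum of payload sizes of segments 1..i-1.
Segment 1: SEQ = 81757, payload = 235 bytes
Segment 2: SEQ = 81992, payload = 820 bytes
Segment 3: SEQ = 82812, payload = 303 bytes
Segment 4: SEQ = 83115, payload = 835 bytes
SEQ of segment 4 = 81757 + 235 + 820 + 303 = 83115

83115


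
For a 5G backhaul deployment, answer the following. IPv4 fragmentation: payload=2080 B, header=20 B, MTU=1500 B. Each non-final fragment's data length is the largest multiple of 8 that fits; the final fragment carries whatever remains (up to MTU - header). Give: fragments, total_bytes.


Max data per non-final fragment = floor((MTU - header)/8)*8 = floor((1500 - 20)/8)*8 = floor(1480/8)*8 = 1480 B
Final fragment needs no 8-byte alignment: it can carry up to MTU - header = 1480 B
Non-final fragments needed = ceil((payload - 1480) / 1480) = ceil(600/1480) = ceil(0.4054) = 1
Number of fragments = 1 + 1 = 2
Fragment sizes (data): 1 * 1480 B + 600 B (last, 600 <= 1480 OK)
Total bytes sent = payload + n_frags * header = 2080 + 2*20 = 2080 + 40 = 2120 B

2, 2120


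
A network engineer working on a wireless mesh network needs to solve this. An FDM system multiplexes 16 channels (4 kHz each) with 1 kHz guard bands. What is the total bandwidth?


Given: 16 channels, 4 kHz each, guard = 1 kHz
Channel bandwidth = 16 * 4 = 64 kHz
Guard bands = 15 gaps * 1 kHz = 15 kHz
Total = 64 + 15 = 79 kHz

79


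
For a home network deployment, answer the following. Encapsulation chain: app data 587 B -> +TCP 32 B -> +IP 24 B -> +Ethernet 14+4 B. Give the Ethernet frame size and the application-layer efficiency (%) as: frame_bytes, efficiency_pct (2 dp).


TCP segment = 587 + 32 = 619 B
IP packet = 619 + 24 = 643 B
Ethernet frame = 643 + 14 + 4 = 661 B
Efficiency = app / frame = 587 / 661 = 0.888048 = 88.8048% -> 88.80% (2 dp)

661, 88.80


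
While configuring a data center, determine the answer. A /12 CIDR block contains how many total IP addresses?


Given: CIDR prefix /12
Host bits = 32 - 12 = 20
Total addresses = 2^20 = 1048576

1048576


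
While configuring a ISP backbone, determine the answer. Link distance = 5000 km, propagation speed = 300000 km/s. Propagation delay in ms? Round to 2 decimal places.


Given: distance = 5000 km, speed = 300000 km/s
Delay = distance / speed = 5000 / 300000 seconds
Delay in ms = 5000 * 1000 / 300000
Delay = 16.6667 ms
Rounded to 2 dp = 16.67 ms

16.67


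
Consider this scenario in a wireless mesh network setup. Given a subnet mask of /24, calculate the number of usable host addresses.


Given: subnet mask /24
Host bits = 32 - 24 = 8
Total addresses = 2^8 = 256
Usable hosts = 256 - 2 (network + broadcast) = 254

254


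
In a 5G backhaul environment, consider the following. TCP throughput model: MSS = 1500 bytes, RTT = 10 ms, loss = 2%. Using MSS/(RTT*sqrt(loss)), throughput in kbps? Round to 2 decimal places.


Given: MSS = 1500 bytes, RTT = 10 ms, loss = 2%
RTT in seconds = 10 / 1000 = 0.01
Loss rate = 2% = 0.02
sqrt(loss) = sqrt(0.02) = 0.141421356237
Throughput (bytes/s) = 1500 / (0.01 * 0.141421356237) = 1060660.1718
Throughput (kbps) = 1060660.1718 * 8 / 1000 = 8485.281374 -> 8485.28 kbps (2 dp)

8485.28


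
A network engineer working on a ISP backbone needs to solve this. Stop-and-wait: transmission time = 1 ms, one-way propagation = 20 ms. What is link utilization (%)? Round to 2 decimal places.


Given: Ttrans = 1 ms, Tprop = 20 ms
RTT = 2 * Tprop = 2 * 20 = 40 ms
U = Ttrans / (Ttrans + RTT)
U = 1 / (1 + 40)
U = 1 / 41 = 0.02439
U% = 2.44%

2.44


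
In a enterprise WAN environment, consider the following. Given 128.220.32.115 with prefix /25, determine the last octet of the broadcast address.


Given: IP = 128.220.32.115, prefix = /25
Host bits = 32 - 25 = 7
Network last octet = 115 AND mask = 0
Host part size = 2^7 - 1 = 127
Broadcast last octet = 0 OR 127 = 127

127


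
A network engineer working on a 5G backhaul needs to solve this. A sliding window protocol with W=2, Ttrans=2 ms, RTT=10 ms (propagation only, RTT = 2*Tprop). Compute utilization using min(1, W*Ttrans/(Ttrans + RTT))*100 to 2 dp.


Given: W = 2, Ttrans = 2 ms, RTT = 10 ms (= 2 * Tprop, Tprop = 5 ms)
Cycle time = Ttrans + RTT = 2 + 10 = 12 ms (first packet sent until its ACK returns)
W * Ttrans = 2 * 2 = 4 ms of sending per cycle
W * Ttrans / (Ttrans + RTT) = 4 / 12 = 0.333333
U = min(1, 0.333333) = 0.333333
U% = 33.33%

33.33


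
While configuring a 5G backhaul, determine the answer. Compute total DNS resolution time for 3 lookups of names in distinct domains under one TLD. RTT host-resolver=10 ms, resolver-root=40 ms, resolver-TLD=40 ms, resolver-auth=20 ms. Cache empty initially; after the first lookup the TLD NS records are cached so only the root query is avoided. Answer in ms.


Lookup 1 (cold cache): local + root + TLD + auth = 10 + 40 + 40 + 20 = 110 ms
Lookups 2..3 (TLD NS cached -> skip root; new domain -> still ask TLD and auth): local + TLD + auth = 10 + 40 + 20 = 70 ms each
Remaining 2 lookups: 2 * 70 = 140 ms
Total = 110 + 140 = 250 ms

250


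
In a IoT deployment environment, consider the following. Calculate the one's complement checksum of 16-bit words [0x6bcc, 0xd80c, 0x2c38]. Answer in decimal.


Given words: [0x6bcc, 0xd80c, 0x2c38]
Step 1: Sum all words
Raw sum = 27596 + 55308 + 11320 = 94224
Step 2: Fold carry: (28688 + 1) = 28689
One's complement = ~28689 & 0xFFFF = 36846

36846


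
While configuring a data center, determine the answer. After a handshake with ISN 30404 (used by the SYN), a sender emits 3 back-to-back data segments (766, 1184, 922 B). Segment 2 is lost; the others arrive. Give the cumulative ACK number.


SYN uses sequence number 30404; first data byte = ISN + 1 = 30405.
Segment 1: SEQ = 30405, len = 766 B, covers [30405, 31170]
Segment 2: SEQ = 31171, len = 1184 B, covers [31171, 32354] [LOST]
Segment 3: SEQ = 32355, len = 922 B, covers [32355, 33276]
In-order data received: bytes [30405, 31170] (segments 1..1).
Segment 2 missing -> gap begins at byte 31171; later segments buffered out of order.
Cumulative ACK = next expected in-order byte = 30405 + 766 = 31171

31171
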